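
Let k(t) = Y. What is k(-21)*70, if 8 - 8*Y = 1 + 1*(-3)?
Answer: 175/2 ≈ 87.500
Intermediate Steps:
Y = 5/4 (Y = 1 - (1 + 1*(-3))/8 = 1 - (1 - 3)/8 = 1 - ⅛*(-2) = 1 + ¼ = 5/4 ≈ 1.2500)
k(t) = 5/4
k(-21)*70 = (5/4)*70 = 175/2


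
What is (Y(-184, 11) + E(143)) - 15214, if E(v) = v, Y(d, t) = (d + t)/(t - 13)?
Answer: -29969/2 ≈ -14985.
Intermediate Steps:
Y(d, t) = (d + t)/(-13 + t)
(Y(-184, 11) + E(143)) - 15214 = ((-184 + 11)/(-13 + 11) + 143) - 15214 = (-173/(-2) + 143) - 15214 = (-1/2*(-173) + 143) - 15214 = (173/2 + 143) - 15214 = 459/2 - 15214 = -29969/2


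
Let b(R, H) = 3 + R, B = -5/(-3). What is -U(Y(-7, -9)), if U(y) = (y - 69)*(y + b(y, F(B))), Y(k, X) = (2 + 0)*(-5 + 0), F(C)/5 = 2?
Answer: -1343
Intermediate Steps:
B = 5/3 (B = -5*(-⅓) = 5/3 ≈ 1.6667)
F(C) = 10 (F(C) = 5*2 = 10)
Y(k, X) = -10 (Y(k, X) = 2*(-5) = -10)
U(y) = (-69 + y)*(3 + 2*y) (U(y) = (y - 69)*(y + (3 + y)) = (-69 + y)*(3 + 2*y))
-U(Y(-7, -9)) = -(-207 - 135*(-10) + 2*(-10)²) = -(-207 + 1350 + 2*100) = -(-207 + 1350 + 200) = -1*1343 = -1343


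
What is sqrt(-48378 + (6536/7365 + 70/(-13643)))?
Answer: 2*I*sqrt(2492006545961770665)/14354385 ≈ 219.95*I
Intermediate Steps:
sqrt(-48378 + (6536/7365 + 70/(-13643))) = sqrt(-48378 + (6536*(1/7365) + 70*(-1/13643))) = sqrt(-48378 + (6536/7365 - 10/1949)) = sqrt(-48378 + 12665014/14354385) = sqrt(-694423772516/14354385) = 2*I*sqrt(2492006545961770665)/14354385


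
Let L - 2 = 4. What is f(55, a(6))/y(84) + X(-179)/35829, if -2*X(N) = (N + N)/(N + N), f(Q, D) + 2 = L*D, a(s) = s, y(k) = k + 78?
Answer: 45115/214974 ≈ 0.20986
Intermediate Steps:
y(k) = 78 + k
L = 6 (L = 2 + 4 = 6)
f(Q, D) = -2 + 6*D
X(N) = -1/2 (X(N) = -(N + N)/(2*(N + N)) = -2*N/(2*(2*N)) = -2*N*1/(2*N)/2 = -1/2*1 = -1/2)
f(55, a(6))/y(84) + X(-179)/35829 = (-2 + 6*6)/(78 + 84) - 1/2/35829 = (-2 + 36)/162 - 1/2*1/35829 = 34*(1/162) - 1/71658 = 17/81 - 1/71658 = 45115/214974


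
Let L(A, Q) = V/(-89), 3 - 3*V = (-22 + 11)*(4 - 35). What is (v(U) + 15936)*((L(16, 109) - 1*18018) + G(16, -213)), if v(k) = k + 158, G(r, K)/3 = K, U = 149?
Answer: -80907698683/267 ≈ -3.0303e+8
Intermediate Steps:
G(r, K) = 3*K
V = -338/3 (V = 1 - (-22 + 11)*(4 - 35)/3 = 1 - (-11)*(-31)/3 = 1 - ⅓*341 = 1 - 341/3 = -338/3 ≈ -112.67)
L(A, Q) = 338/267 (L(A, Q) = -338/3/(-89) = -338/3*(-1/89) = 338/267)
v(k) = 158 + k
(v(U) + 15936)*((L(16, 109) - 1*18018) + G(16, -213)) = ((158 + 149) + 15936)*((338/267 - 1*18018) + 3*(-213)) = (307 + 15936)*((338/267 - 18018) - 639) = 16243*(-4810468/267 - 639) = 16243*(-4981081/267) = -80907698683/267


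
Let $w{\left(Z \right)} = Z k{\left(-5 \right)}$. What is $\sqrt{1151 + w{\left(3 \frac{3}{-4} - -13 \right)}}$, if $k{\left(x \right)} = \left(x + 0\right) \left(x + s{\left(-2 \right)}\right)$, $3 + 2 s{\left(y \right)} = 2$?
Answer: $\frac{\sqrt{23146}}{4} \approx 38.035$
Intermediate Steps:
$s{\left(y \right)} = - \frac{1}{2}$ ($s{\left(y \right)} = - \frac{3}{2} + \frac{1}{2} \cdot 2 = - \frac{3}{2} + 1 = - \frac{1}{2}$)
$k{\left(x \right)} = x \left(- \frac{1}{2} + x\right)$ ($k{\left(x \right)} = \left(x + 0\right) \left(x - \frac{1}{2}\right) = x \left(- \frac{1}{2} + x\right)$)
$w{\left(Z \right)} = \frac{55 Z}{2}$ ($w{\left(Z \right)} = Z \left(- 5 \left(- \frac{1}{2} - 5\right)\right) = Z \left(\left(-5\right) \left(- \frac{11}{2}\right)\right) = Z \frac{55}{2} = \frac{55 Z}{2}$)
$\sqrt{1151 + w{\left(3 \frac{3}{-4} - -13 \right)}} = \sqrt{1151 + \frac{55 \left(3 \frac{3}{-4} - -13\right)}{2}} = \sqrt{1151 + \frac{55 \left(3 \cdot 3 \left(- \frac{1}{4}\right) + 13\right)}{2}} = \sqrt{1151 + \frac{55 \left(3 \left(- \frac{3}{4}\right) + 13\right)}{2}} = \sqrt{1151 + \frac{55 \left(- \frac{9}{4} + 13\right)}{2}} = \sqrt{1151 + \frac{55}{2} \cdot \frac{43}{4}} = \sqrt{1151 + \frac{2365}{8}} = \sqrt{\frac{11573}{8}} = \frac{\sqrt{23146}}{4}$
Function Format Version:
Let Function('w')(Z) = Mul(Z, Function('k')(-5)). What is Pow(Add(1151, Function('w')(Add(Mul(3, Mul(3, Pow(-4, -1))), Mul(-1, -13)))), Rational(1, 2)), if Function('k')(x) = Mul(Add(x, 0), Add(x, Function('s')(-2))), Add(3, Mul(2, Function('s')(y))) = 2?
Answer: Mul(Rational(1, 4), Pow(23146, Rational(1, 2))) ≈ 38.035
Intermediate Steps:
Function('s')(y) = Rational(-1, 2) (Function('s')(y) = Add(Rational(-3, 2), Mul(Rational(1, 2), 2)) = Add(Rational(-3, 2), 1) = Rational(-1, 2))
Function('k')(x) = Mul(x, Add(Rational(-1, 2), x)) (Function('k')(x) = Mul(Add(x, 0), Add(x, Rational(-1, 2))) = Mul(x, Add(Rational(-1, 2), x)))
Function('w')(Z) = Mul(Rational(55, 2), Z) (Function('w')(Z) = Mul(Z, Mul(-5, Add(Rational(-1, 2), -5))) = Mul(Z, Mul(-5, Rational(-11, 2))) = Mul(Z, Rational(55, 2)) = Mul(Rational(55, 2), Z))
Pow(Add(1151, Function('w')(Add(Mul(3, Mul(3, Pow(-4, -1))), Mul(-1, -13)))), Rational(1, 2)) = Pow(Add(1151, Mul(Rational(55, 2), Add(Mul(3, Mul(3, Pow(-4, -1))), Mul(-1, -13)))), Rational(1, 2)) = Pow(Add(1151, Mul(Rational(55, 2), Add(Mul(3, Mul(3, Rational(-1, 4))), 13))), Rational(1, 2)) = Pow(Add(1151, Mul(Rational(55, 2), Add(Mul(3, Rational(-3, 4)), 13))), Rational(1, 2)) = Pow(Add(1151, Mul(Rational(55, 2), Add(Rational(-9, 4), 13))), Rational(1, 2)) = Pow(Add(1151, Mul(Rational(55, 2), Rational(43, 4))), Rational(1, 2)) = Pow(Add(1151, Rational(2365, 8)), Rational(1, 2)) = Pow(Rational(11573, 8), Rational(1, 2)) = Mul(Rational(1, 4), Pow(23146, Rational(1, 2)))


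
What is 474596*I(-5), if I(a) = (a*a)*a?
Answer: -59324500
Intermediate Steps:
I(a) = a³ (I(a) = a²*a = a³)
474596*I(-5) = 474596*(-5)³ = 474596*(-125) = -59324500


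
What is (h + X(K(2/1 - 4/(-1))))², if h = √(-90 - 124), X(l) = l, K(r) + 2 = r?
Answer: (4 + I*√214)² ≈ -198.0 + 117.03*I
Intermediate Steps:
K(r) = -2 + r
h = I*√214 (h = √(-214) = I*√214 ≈ 14.629*I)
(h + X(K(2/1 - 4/(-1))))² = (I*√214 + (-2 + (2/1 - 4/(-1))))² = (I*√214 + (-2 + (2*1 - 4*(-1))))² = (I*√214 + (-2 + (2 + 4)))² = (I*√214 + (-2 + 6))² = (I*√214 + 4)² = (4 + I*√214)²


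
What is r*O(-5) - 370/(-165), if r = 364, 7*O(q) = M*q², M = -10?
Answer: -428926/33 ≈ -12998.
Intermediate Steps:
O(q) = -10*q²/7 (O(q) = (-10*q²)/7 = -10*q²/7)
r*O(-5) - 370/(-165) = 364*(-10/7*(-5)²) - 370/(-165) = 364*(-10/7*25) - 370*(-1/165) = 364*(-250/7) + 74/33 = -13000 + 74/33 = -428926/33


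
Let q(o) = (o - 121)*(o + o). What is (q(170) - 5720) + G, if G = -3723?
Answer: 7217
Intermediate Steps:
q(o) = 2*o*(-121 + o) (q(o) = (-121 + o)*(2*o) = 2*o*(-121 + o))
(q(170) - 5720) + G = (2*170*(-121 + 170) - 5720) - 3723 = (2*170*49 - 5720) - 3723 = (16660 - 5720) - 3723 = 10940 - 3723 = 7217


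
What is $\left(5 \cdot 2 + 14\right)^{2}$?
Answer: $576$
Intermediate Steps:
$\left(5 \cdot 2 + 14\right)^{2} = \left(10 + 14\right)^{2} = 24^{2} = 576$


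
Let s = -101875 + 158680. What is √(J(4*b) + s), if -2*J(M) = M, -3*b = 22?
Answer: √511377/3 ≈ 238.37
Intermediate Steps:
b = -22/3 (b = -⅓*22 = -22/3 ≈ -7.3333)
J(M) = -M/2
s = 56805
√(J(4*b) + s) = √(-2*(-22)/3 + 56805) = √(-½*(-88/3) + 56805) = √(44/3 + 56805) = √(170459/3) = √511377/3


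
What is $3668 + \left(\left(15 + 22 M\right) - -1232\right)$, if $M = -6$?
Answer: $4783$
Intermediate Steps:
$3668 + \left(\left(15 + 22 M\right) - -1232\right) = 3668 + \left(\left(15 + 22 \left(-6\right)\right) - -1232\right) = 3668 + \left(\left(15 - 132\right) + 1232\right) = 3668 + \left(-117 + 1232\right) = 3668 + 1115 = 4783$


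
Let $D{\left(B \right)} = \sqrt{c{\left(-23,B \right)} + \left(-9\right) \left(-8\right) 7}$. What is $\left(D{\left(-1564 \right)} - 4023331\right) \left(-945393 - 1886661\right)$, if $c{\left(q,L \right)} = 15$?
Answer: $11394290651874 - 2832054 \sqrt{519} \approx 1.1394 \cdot 10^{13}$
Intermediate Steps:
$D{\left(B \right)} = \sqrt{519}$ ($D{\left(B \right)} = \sqrt{15 + \left(-9\right) \left(-8\right) 7} = \sqrt{15 + 72 \cdot 7} = \sqrt{15 + 504} = \sqrt{519}$)
$\left(D{\left(-1564 \right)} - 4023331\right) \left(-945393 - 1886661\right) = \left(\sqrt{519} - 4023331\right) \left(-945393 - 1886661\right) = \left(-4023331 + \sqrt{519}\right) \left(-2832054\right) = 11394290651874 - 2832054 \sqrt{519}$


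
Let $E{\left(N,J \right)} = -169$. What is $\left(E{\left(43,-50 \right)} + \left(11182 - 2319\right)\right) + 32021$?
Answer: $40715$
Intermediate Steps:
$\left(E{\left(43,-50 \right)} + \left(11182 - 2319\right)\right) + 32021 = \left(-169 + \left(11182 - 2319\right)\right) + 32021 = \left(-169 + 8863\right) + 32021 = 8694 + 32021 = 40715$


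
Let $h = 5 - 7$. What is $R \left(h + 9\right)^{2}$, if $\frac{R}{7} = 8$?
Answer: $2744$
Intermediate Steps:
$h = -2$ ($h = 5 - 7 = -2$)
$R = 56$ ($R = 7 \cdot 8 = 56$)
$R \left(h + 9\right)^{2} = 56 \left(-2 + 9\right)^{2} = 56 \cdot 7^{2} = 56 \cdot 49 = 2744$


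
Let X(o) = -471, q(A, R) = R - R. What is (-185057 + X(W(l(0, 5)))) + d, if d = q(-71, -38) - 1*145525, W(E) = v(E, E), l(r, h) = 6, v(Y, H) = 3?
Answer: -331053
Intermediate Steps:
q(A, R) = 0
W(E) = 3
d = -145525 (d = 0 - 1*145525 = 0 - 145525 = -145525)
(-185057 + X(W(l(0, 5)))) + d = (-185057 - 471) - 145525 = -185528 - 145525 = -331053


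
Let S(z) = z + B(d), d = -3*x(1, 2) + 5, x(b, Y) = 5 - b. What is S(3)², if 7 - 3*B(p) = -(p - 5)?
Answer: 16/9 ≈ 1.7778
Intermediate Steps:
d = -7 (d = -3*(5 - 1*1) + 5 = -3*(5 - 1) + 5 = -3*4 + 5 = -12 + 5 = -7)
B(p) = ⅔ + p/3 (B(p) = 7/3 - (-1)*(p - 5)/3 = 7/3 - (-1)*(-5 + p)/3 = 7/3 - (5 - p)/3 = 7/3 + (-5/3 + p/3) = ⅔ + p/3)
S(z) = -5/3 + z (S(z) = z + (⅔ + (⅓)*(-7)) = z + (⅔ - 7/3) = z - 5/3 = -5/3 + z)
S(3)² = (-5/3 + 3)² = (4/3)² = 16/9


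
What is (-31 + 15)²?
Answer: 256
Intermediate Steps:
(-31 + 15)² = (-16)² = 256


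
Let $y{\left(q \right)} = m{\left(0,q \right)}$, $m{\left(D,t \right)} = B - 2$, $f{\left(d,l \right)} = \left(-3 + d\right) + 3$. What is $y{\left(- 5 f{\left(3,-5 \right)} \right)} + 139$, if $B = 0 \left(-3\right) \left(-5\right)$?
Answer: $137$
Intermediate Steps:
$f{\left(d,l \right)} = d$
$B = 0$ ($B = 0 \left(-5\right) = 0$)
$m{\left(D,t \right)} = -2$ ($m{\left(D,t \right)} = 0 - 2 = -2$)
$y{\left(q \right)} = -2$
$y{\left(- 5 f{\left(3,-5 \right)} \right)} + 139 = -2 + 139 = 137$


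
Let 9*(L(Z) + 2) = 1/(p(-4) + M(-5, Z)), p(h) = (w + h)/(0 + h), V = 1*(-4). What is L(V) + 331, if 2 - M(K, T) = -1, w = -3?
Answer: 56263/171 ≈ 329.02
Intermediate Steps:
M(K, T) = 3 (M(K, T) = 2 - 1*(-1) = 2 + 1 = 3)
V = -4
p(h) = (-3 + h)/h (p(h) = (-3 + h)/(0 + h) = (-3 + h)/h)
L(Z) = -338/171 (L(Z) = -2 + 1/(9*((-3 - 4)/(-4) + 3)) = -2 + 1/(9*(-¼*(-7) + 3)) = -2 + 1/(9*(7/4 + 3)) = -2 + 1/(9*(19/4)) = -2 + (⅑)*(4/19) = -2 + 4/171 = -338/171)
L(V) + 331 = -338/171 + 331 = 56263/171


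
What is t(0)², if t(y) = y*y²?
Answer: 0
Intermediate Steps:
t(y) = y³
t(0)² = (0³)² = 0² = 0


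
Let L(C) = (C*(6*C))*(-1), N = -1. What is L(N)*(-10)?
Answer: 60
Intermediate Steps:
L(C) = -6*C² (L(C) = (6*C²)*(-1) = -6*C²)
L(N)*(-10) = -6*(-1)²*(-10) = -6*1*(-10) = -6*(-10) = 60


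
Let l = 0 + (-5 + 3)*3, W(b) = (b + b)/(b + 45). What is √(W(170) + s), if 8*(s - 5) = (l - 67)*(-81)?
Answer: √22060978/172 ≈ 27.308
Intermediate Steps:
W(b) = 2*b/(45 + b) (W(b) = (2*b)/(45 + b) = 2*b/(45 + b))
l = -6 (l = 0 - 2*3 = 0 - 6 = -6)
s = 5953/8 (s = 5 + ((-6 - 67)*(-81))/8 = 5 + (-73*(-81))/8 = 5 + (⅛)*5913 = 5 + 5913/8 = 5953/8 ≈ 744.13)
√(W(170) + s) = √(2*170/(45 + 170) + 5953/8) = √(2*170/215 + 5953/8) = √(2*170*(1/215) + 5953/8) = √(68/43 + 5953/8) = √(256523/344) = √22060978/172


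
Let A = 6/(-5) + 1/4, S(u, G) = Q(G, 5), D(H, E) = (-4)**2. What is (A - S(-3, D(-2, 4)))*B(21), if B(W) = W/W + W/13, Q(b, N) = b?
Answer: -5763/130 ≈ -44.331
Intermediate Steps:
D(H, E) = 16
B(W) = 1 + W/13 (B(W) = 1 + W*(1/13) = 1 + W/13)
S(u, G) = G
A = -19/20 (A = 6*(-1/5) + 1*(1/4) = -6/5 + 1/4 = -19/20 ≈ -0.95000)
(A - S(-3, D(-2, 4)))*B(21) = (-19/20 - 1*16)*(1 + (1/13)*21) = (-19/20 - 16)*(1 + 21/13) = -339/20*34/13 = -5763/130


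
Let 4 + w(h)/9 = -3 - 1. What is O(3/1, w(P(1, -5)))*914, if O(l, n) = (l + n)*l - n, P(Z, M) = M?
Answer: -123390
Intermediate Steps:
w(h) = -72 (w(h) = -36 + 9*(-3 - 1) = -36 + 9*(-4) = -36 - 36 = -72)
O(l, n) = -n + l*(l + n) (O(l, n) = l*(l + n) - n = -n + l*(l + n))
O(3/1, w(P(1, -5)))*914 = ((3/1)**2 - 1*(-72) + (3/1)*(-72))*914 = ((3*1)**2 + 72 + (3*1)*(-72))*914 = (3**2 + 72 + 3*(-72))*914 = (9 + 72 - 216)*914 = -135*914 = -123390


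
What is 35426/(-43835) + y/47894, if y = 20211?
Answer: -73703969/190857590 ≈ -0.38617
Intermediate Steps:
35426/(-43835) + y/47894 = 35426/(-43835) + 20211/47894 = 35426*(-1/43835) + 20211*(1/47894) = -35426/43835 + 20211/47894 = -73703969/190857590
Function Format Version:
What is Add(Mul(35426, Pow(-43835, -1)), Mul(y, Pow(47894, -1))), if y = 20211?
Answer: Rational(-73703969, 190857590) ≈ -0.38617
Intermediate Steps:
Add(Mul(35426, Pow(-43835, -1)), Mul(y, Pow(47894, -1))) = Add(Mul(35426, Pow(-43835, -1)), Mul(20211, Pow(47894, -1))) = Add(Mul(35426, Rational(-1, 43835)), Mul(20211, Rational(1, 47894))) = Add(Rational(-35426, 43835), Rational(20211, 47894)) = Rational(-73703969, 190857590)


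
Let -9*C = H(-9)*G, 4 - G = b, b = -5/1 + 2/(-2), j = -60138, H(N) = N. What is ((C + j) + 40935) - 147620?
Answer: -166813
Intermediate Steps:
b = -6 (b = -5*1 + 2*(-½) = -5 - 1 = -6)
G = 10 (G = 4 - 1*(-6) = 4 + 6 = 10)
C = 10 (C = -(-1)*10 = -⅑*(-90) = 10)
((C + j) + 40935) - 147620 = ((10 - 60138) + 40935) - 147620 = (-60128 + 40935) - 147620 = -19193 - 147620 = -166813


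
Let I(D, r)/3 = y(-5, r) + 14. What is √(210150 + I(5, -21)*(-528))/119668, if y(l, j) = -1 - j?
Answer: 3*√17366/119668 ≈ 0.0033036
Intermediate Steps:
I(D, r) = 39 - 3*r (I(D, r) = 3*((-1 - r) + 14) = 3*(13 - r) = 39 - 3*r)
√(210150 + I(5, -21)*(-528))/119668 = √(210150 + (39 - 3*(-21))*(-528))/119668 = √(210150 + (39 + 63)*(-528))*(1/119668) = √(210150 + 102*(-528))*(1/119668) = √(210150 - 53856)*(1/119668) = √156294*(1/119668) = (3*√17366)*(1/119668) = 3*√17366/119668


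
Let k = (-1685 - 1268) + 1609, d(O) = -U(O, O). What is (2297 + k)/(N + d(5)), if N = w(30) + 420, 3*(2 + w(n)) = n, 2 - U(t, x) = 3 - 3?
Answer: 953/426 ≈ 2.2371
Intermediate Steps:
U(t, x) = 2 (U(t, x) = 2 - (3 - 3) = 2 - 1*0 = 2 + 0 = 2)
w(n) = -2 + n/3
d(O) = -2 (d(O) = -1*2 = -2)
N = 428 (N = (-2 + (⅓)*30) + 420 = (-2 + 10) + 420 = 8 + 420 = 428)
k = -1344 (k = -2953 + 1609 = -1344)
(2297 + k)/(N + d(5)) = (2297 - 1344)/(428 - 2) = 953/426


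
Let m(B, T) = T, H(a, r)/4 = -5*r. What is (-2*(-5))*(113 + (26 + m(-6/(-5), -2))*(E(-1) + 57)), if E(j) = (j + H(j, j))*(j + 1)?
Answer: 14810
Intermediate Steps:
H(a, r) = -20*r (H(a, r) = 4*(-5*r) = -20*r)
E(j) = -19*j*(1 + j) (E(j) = (j - 20*j)*(j + 1) = (-19*j)*(1 + j) = -19*j*(1 + j))
(-2*(-5))*(113 + (26 + m(-6/(-5), -2))*(E(-1) + 57)) = (-2*(-5))*(113 + (26 - 2)*(19*(-1)*(-1 - 1*(-1)) + 57)) = 10*(113 + 24*(19*(-1)*(-1 + 1) + 57)) = 10*(113 + 24*(19*(-1)*0 + 57)) = 10*(113 + 24*(0 + 57)) = 10*(113 + 24*57) = 10*(113 + 1368) = 10*1481 = 14810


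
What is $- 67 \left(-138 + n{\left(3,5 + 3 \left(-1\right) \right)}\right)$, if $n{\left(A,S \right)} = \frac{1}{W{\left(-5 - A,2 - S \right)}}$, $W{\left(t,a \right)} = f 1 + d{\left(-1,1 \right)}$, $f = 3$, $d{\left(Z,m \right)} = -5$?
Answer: $\frac{18559}{2} \approx 9279.5$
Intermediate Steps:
$W{\left(t,a \right)} = -2$ ($W{\left(t,a \right)} = 3 \cdot 1 - 5 = 3 - 5 = -2$)
$n{\left(A,S \right)} = - \frac{1}{2}$ ($n{\left(A,S \right)} = \frac{1}{-2} = - \frac{1}{2}$)
$- 67 \left(-138 + n{\left(3,5 + 3 \left(-1\right) \right)}\right) = - 67 \left(-138 - \frac{1}{2}\right) = \left(-67\right) \left(- \frac{277}{2}\right) = \frac{18559}{2}$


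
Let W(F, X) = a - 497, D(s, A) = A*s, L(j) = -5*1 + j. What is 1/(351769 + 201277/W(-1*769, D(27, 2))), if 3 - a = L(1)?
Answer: 490/172165533 ≈ 2.8461e-6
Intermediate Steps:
L(j) = -5 + j
a = 7 (a = 3 - (-5 + 1) = 3 - 1*(-4) = 3 + 4 = 7)
W(F, X) = -490 (W(F, X) = 7 - 497 = -490)
1/(351769 + 201277/W(-1*769, D(27, 2))) = 1/(351769 + 201277/(-490)) = 1/(351769 + 201277*(-1/490)) = 1/(351769 - 201277/490) = 1/(172165533/490) = 490/172165533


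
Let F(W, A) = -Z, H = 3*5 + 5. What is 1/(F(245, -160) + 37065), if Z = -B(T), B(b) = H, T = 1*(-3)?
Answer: 1/37085 ≈ 2.6965e-5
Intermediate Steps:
T = -3
H = 20 (H = 15 + 5 = 20)
B(b) = 20
Z = -20 (Z = -1*20 = -20)
F(W, A) = 20 (F(W, A) = -1*(-20) = 20)
1/(F(245, -160) + 37065) = 1/(20 + 37065) = 1/37085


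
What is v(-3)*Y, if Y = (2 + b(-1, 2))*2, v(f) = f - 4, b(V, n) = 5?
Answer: -98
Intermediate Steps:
v(f) = -4 + f
Y = 14 (Y = (2 + 5)*2 = 7*2 = 14)
v(-3)*Y = (-4 - 3)*14 = -7*14 = -98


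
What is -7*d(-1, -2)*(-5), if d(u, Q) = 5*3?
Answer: 525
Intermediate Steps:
d(u, Q) = 15
-7*d(-1, -2)*(-5) = -7*15*(-5) = -105*(-5) = 525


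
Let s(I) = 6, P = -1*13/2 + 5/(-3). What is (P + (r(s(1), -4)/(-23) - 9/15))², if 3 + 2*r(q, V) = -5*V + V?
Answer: 9746884/119025 ≈ 81.889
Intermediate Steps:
P = -49/6 (P = -13*½ + 5*(-⅓) = -13/2 - 5/3 = -49/6 ≈ -8.1667)
r(q, V) = -3/2 - 2*V (r(q, V) = -3/2 + (-5*V + V)/2 = -3/2 + (-4*V)/2 = -3/2 - 2*V)
(P + (r(s(1), -4)/(-23) - 9/15))² = (-49/6 + ((-3/2 - 2*(-4))/(-23) - 9/15))² = (-49/6 + ((-3/2 + 8)*(-1/23) - 9*1/15))² = (-49/6 + ((13/2)*(-1/23) - ⅗))² = (-49/6 + (-13/46 - ⅗))² = (-49/6 - 203/230)² = (-3122/345)² = 9746884/119025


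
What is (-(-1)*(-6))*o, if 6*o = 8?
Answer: -8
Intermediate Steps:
o = 4/3 (o = (⅙)*8 = 4/3 ≈ 1.3333)
(-(-1)*(-6))*o = -(-1)*(-6)*(4/3) = -1*6*(4/3) = -6*4/3 = -8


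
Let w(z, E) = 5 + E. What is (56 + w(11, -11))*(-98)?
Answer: -4900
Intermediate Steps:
(56 + w(11, -11))*(-98) = (56 + (5 - 11))*(-98) = (56 - 6)*(-98) = 50*(-98) = -4900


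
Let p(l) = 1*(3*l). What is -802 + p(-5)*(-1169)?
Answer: 16733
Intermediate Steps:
p(l) = 3*l
-802 + p(-5)*(-1169) = -802 + (3*(-5))*(-1169) = -802 - 15*(-1169) = -802 + 17535 = 16733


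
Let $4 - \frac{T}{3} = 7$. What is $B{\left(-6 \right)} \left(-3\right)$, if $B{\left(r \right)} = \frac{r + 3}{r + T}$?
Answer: $- \frac{3}{5} \approx -0.6$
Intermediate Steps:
$T = -9$ ($T = 12 - 21 = -9$)
$B{\left(r \right)} = \frac{3 + r}{-9 + r}$ ($B{\left(r \right)} = \frac{r + 3}{r - 9} = \frac{3 + r}{-9 + r}$)
$B{\left(-6 \right)} \left(-3\right) = \frac{3 - 6}{-9 - 6} \left(-3\right) = \frac{1}{-15} \left(-3\right) \left(-3\right) = \left(- \frac{1}{15}\right) \left(-3\right) \left(-3\right) = \frac{1}{5} \left(-3\right) = - \frac{3}{5}$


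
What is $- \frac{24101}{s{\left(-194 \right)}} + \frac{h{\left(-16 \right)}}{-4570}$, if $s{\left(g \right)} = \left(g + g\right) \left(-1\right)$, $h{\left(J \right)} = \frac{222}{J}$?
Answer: $- \frac{220272373}{3546320} \approx -62.113$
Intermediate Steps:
$s{\left(g \right)} = - 2 g$ ($s{\left(g \right)} = 2 g \left(-1\right) = - 2 g$)
$- \frac{24101}{s{\left(-194 \right)}} + \frac{h{\left(-16 \right)}}{-4570} = - \frac{24101}{\left(-2\right) \left(-194\right)} + \frac{222 \frac{1}{-16}}{-4570} = - \frac{24101}{388} + 222 \left(- \frac{1}{16}\right) \left(- \frac{1}{4570}\right) = \left(-24101\right) \frac{1}{388} - - \frac{111}{36560} = - \frac{24101}{388} + \frac{111}{36560} = - \frac{220272373}{3546320}$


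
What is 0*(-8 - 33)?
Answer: 0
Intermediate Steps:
0*(-8 - 33) = 0*(-41) = 0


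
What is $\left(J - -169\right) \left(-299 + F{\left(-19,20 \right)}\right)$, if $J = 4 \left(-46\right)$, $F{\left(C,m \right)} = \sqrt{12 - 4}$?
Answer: $4485 - 30 \sqrt{2} \approx 4442.6$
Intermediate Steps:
$F{\left(C,m \right)} = 2 \sqrt{2}$ ($F{\left(C,m \right)} = \sqrt{8} = 2 \sqrt{2}$)
$J = -184$
$\left(J - -169\right) \left(-299 + F{\left(-19,20 \right)}\right) = \left(-184 - -169\right) \left(-299 + 2 \sqrt{2}\right) = \left(-184 + 169\right) \left(-299 + 2 \sqrt{2}\right) = - 15 \left(-299 + 2 \sqrt{2}\right) = 4485 - 30 \sqrt{2}$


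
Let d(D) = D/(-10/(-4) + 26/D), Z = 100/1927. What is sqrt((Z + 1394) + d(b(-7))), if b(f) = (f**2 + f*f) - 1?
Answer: 8*sqrt(23910741417747)/1034799 ≈ 37.803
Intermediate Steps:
b(f) = -1 + 2*f**2 (b(f) = (f**2 + f**2) - 1 = 2*f**2 - 1 = -1 + 2*f**2)
Z = 100/1927 (Z = 100*(1/1927) = 100/1927 ≈ 0.051894)
d(D) = D/(5/2 + 26/D) (d(D) = D/(-10*(-1/4) + 26/D) = D/(5/2 + 26/D))
sqrt((Z + 1394) + d(b(-7))) = sqrt((100/1927 + 1394) + 2*(-1 + 2*(-7)**2)**2/(52 + 5*(-1 + 2*(-7)**2))) = sqrt(2686338/1927 + 2*(-1 + 2*49)**2/(52 + 5*(-1 + 2*49))) = sqrt(2686338/1927 + 2*(-1 + 98)**2/(52 + 5*(-1 + 98))) = sqrt(2686338/1927 + 2*97**2/(52 + 5*97)) = sqrt(2686338/1927 + 2*9409/(52 + 485)) = sqrt(2686338/1927 + 2*9409/537) = sqrt(2686338/1927 + 2*9409*(1/537)) = sqrt(2686338/1927 + 18818/537) = sqrt(1478825792/1034799) = 8*sqrt(23910741417747)/1034799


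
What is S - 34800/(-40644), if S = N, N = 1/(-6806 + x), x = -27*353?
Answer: 47373913/55333419 ≈ 0.85615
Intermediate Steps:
x = -9531
N = -1/16337 (N = 1/(-6806 - 9531) = 1/(-16337) = -1/16337 ≈ -6.1211e-5)
S = -1/16337 ≈ -6.1211e-5
S - 34800/(-40644) = -1/16337 - 34800/(-40644) = -1/16337 - 34800*(-1)/40644 = -1/16337 - 1*(-2900/3387) = -1/16337 + 2900/3387 = 47373913/55333419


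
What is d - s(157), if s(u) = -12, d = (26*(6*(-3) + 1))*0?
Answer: 12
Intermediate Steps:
d = 0 (d = (26*(-18 + 1))*0 = (26*(-17))*0 = -442*0 = 0)
d - s(157) = 0 - 1*(-12) = 0 + 12 = 12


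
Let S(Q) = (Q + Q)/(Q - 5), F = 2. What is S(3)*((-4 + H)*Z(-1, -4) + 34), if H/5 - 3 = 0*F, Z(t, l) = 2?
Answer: -168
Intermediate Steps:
H = 15 (H = 15 + 5*(0*2) = 15 + 5*0 = 15 + 0 = 15)
S(Q) = 2*Q/(-5 + Q) (S(Q) = (2*Q)/(-5 + Q) = 2*Q/(-5 + Q))
S(3)*((-4 + H)*Z(-1, -4) + 34) = (2*3/(-5 + 3))*((-4 + 15)*2 + 34) = (2*3/(-2))*(11*2 + 34) = (2*3*(-½))*(22 + 34) = -3*56 = -168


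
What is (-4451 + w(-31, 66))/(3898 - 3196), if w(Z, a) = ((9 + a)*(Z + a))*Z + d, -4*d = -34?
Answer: -171635/1404 ≈ -122.25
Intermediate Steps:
d = 17/2 (d = -¼*(-34) = 17/2 ≈ 8.5000)
w(Z, a) = 17/2 + Z*(9 + a)*(Z + a) (w(Z, a) = ((9 + a)*(Z + a))*Z + 17/2 = Z*(9 + a)*(Z + a) + 17/2 = 17/2 + Z*(9 + a)*(Z + a))
(-4451 + w(-31, 66))/(3898 - 3196) = (-4451 + (17/2 + 9*(-31)² - 31*66² + 66*(-31)² + 9*(-31)*66))/(3898 - 3196) = (-4451 + (17/2 + 9*961 - 31*4356 + 66*961 - 18414))/702 = (-4451 + (17/2 + 8649 - 135036 + 63426 - 18414))*(1/702) = (-4451 - 162733/2)*(1/702) = -171635/2*1/702 = -171635/1404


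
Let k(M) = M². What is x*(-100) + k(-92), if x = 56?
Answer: 2864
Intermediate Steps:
x*(-100) + k(-92) = 56*(-100) + (-92)² = -5600 + 8464 = 2864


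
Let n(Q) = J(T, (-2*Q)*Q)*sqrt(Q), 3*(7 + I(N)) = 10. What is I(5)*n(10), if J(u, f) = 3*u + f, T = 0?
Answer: 2200*sqrt(10)/3 ≈ 2319.0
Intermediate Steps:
I(N) = -11/3 (I(N) = -7 + (1/3)*10 = -7 + 10/3 = -11/3)
J(u, f) = f + 3*u
n(Q) = -2*Q**(5/2) (n(Q) = ((-2*Q)*Q + 3*0)*sqrt(Q) = (-2*Q**2 + 0)*sqrt(Q) = (-2*Q**2)*sqrt(Q) = -2*Q**(5/2))
I(5)*n(10) = -(-22)*10**(5/2)/3 = -(-22)*100*sqrt(10)/3 = -(-2200)*sqrt(10)/3 = 2200*sqrt(10)/3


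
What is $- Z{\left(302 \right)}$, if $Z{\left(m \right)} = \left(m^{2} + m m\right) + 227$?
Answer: $-182635$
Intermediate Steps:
$Z{\left(m \right)} = 227 + 2 m^{2}$ ($Z{\left(m \right)} = \left(m^{2} + m^{2}\right) + 227 = 2 m^{2} + 227 = 227 + 2 m^{2}$)
$- Z{\left(302 \right)} = - (227 + 2 \cdot 302^{2}) = - (227 + 2 \cdot 91204) = - (227 + 182408) = \left(-1\right) 182635 = -182635$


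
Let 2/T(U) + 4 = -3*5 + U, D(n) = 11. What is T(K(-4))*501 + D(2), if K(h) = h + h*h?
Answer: -925/7 ≈ -132.14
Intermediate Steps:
K(h) = h + h**2
T(U) = 2/(-19 + U) (T(U) = 2/(-4 + (-3*5 + U)) = 2/(-4 + (-15 + U)) = 2/(-19 + U))
T(K(-4))*501 + D(2) = (2/(-19 - 4*(1 - 4)))*501 + 11 = (2/(-19 - 4*(-3)))*501 + 11 = (2/(-19 + 12))*501 + 11 = (2/(-7))*501 + 11 = (2*(-1/7))*501 + 11 = -2/7*501 + 11 = -1002/7 + 11 = -925/7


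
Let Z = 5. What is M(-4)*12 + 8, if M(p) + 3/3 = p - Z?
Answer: -112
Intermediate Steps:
M(p) = -6 + p (M(p) = -1 + (p - 1*5) = -1 + (p - 5) = -1 + (-5 + p) = -6 + p)
M(-4)*12 + 8 = (-6 - 4)*12 + 8 = -10*12 + 8 = -120 + 8 = -112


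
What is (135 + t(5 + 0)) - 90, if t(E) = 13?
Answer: 58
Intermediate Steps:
(135 + t(5 + 0)) - 90 = (135 + 13) - 90 = 148 - 90 = 58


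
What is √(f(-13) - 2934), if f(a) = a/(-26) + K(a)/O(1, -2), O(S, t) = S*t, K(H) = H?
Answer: I*√2927 ≈ 54.102*I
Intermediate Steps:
f(a) = -7*a/13 (f(a) = a/(-26) + a/((1*(-2))) = a*(-1/26) + a/(-2) = -a/26 + a*(-½) = -a/26 - a/2 = -7*a/13)
√(f(-13) - 2934) = √(-7/13*(-13) - 2934) = √(7 - 2934) = √(-2927) = I*√2927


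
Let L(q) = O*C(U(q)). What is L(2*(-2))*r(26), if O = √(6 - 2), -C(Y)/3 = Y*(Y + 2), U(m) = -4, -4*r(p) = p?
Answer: 312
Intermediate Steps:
r(p) = -p/4
C(Y) = -3*Y*(2 + Y) (C(Y) = -3*Y*(Y + 2) = -3*Y*(2 + Y))
O = 2 (O = √4 = 2)
L(q) = -48 (L(q) = 2*(-3*(-4)*(2 - 4)) = 2*(-3*(-4)*(-2)) = 2*(-24) = -48)
L(2*(-2))*r(26) = -(-12)*26 = -48*(-13/2) = 312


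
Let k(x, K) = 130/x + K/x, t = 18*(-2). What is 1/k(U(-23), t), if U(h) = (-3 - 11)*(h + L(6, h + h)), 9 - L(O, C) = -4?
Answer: 70/47 ≈ 1.4894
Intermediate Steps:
L(O, C) = 13 (L(O, C) = 9 - 1*(-4) = 9 + 4 = 13)
U(h) = -182 - 14*h (U(h) = (-3 - 11)*(h + 13) = -14*(13 + h) = -182 - 14*h)
t = -36
1/k(U(-23), t) = 1/((130 - 36)/(-182 - 14*(-23))) = 1/(94/(-182 + 322)) = 1/(94/140) = 1/((1/140)*94) = 1/(47/70) = 70/47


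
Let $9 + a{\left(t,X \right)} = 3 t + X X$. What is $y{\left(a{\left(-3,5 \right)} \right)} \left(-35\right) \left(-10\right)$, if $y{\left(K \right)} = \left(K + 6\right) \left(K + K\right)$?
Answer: $63700$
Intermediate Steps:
$a{\left(t,X \right)} = -9 + X^{2} + 3 t$ ($a{\left(t,X \right)} = -9 + \left(3 t + X X\right) = -9 + \left(3 t + X^{2}\right) = -9 + \left(X^{2} + 3 t\right) = -9 + X^{2} + 3 t$)
$y{\left(K \right)} = 2 K \left(6 + K\right)$ ($y{\left(K \right)} = \left(6 + K\right) 2 K = 2 K \left(6 + K\right)$)
$y{\left(a{\left(-3,5 \right)} \right)} \left(-35\right) \left(-10\right) = 2 \left(-9 + 5^{2} + 3 \left(-3\right)\right) \left(6 + \left(-9 + 5^{2} + 3 \left(-3\right)\right)\right) \left(-35\right) \left(-10\right) = 2 \left(-9 + 25 - 9\right) \left(6 - -7\right) \left(-35\right) \left(-10\right) = 2 \cdot 7 \left(6 + 7\right) \left(-35\right) \left(-10\right) = 2 \cdot 7 \cdot 13 \left(-35\right) \left(-10\right) = 182 \left(-35\right) \left(-10\right) = \left(-6370\right) \left(-10\right) = 63700$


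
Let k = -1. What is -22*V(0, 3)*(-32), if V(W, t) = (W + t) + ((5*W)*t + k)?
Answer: 1408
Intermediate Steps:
V(W, t) = -1 + W + t + 5*W*t (V(W, t) = (W + t) + ((5*W)*t - 1) = (W + t) + (5*W*t - 1) = (W + t) + (-1 + 5*W*t) = -1 + W + t + 5*W*t)
-22*V(0, 3)*(-32) = -22*(-1 + 0 + 3 + 5*0*3)*(-32) = -22*(-1 + 0 + 3 + 0)*(-32) = -22*2*(-32) = -44*(-32) = 1408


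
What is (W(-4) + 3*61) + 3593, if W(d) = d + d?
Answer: 3768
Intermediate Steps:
W(d) = 2*d
(W(-4) + 3*61) + 3593 = (2*(-4) + 3*61) + 3593 = (-8 + 183) + 3593 = 175 + 3593 = 3768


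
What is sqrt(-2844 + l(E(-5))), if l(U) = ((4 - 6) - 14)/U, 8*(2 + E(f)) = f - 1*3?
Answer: 2*I*sqrt(6387)/3 ≈ 53.279*I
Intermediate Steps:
E(f) = -19/8 + f/8 (E(f) = -2 + (f - 1*3)/8 = -2 + (f - 3)/8 = -2 + (-3 + f)/8 = -2 + (-3/8 + f/8) = -19/8 + f/8)
l(U) = -16/U (l(U) = (-2 - 14)/U = -16/U)
sqrt(-2844 + l(E(-5))) = sqrt(-2844 - 16/(-19/8 + (1/8)*(-5))) = sqrt(-2844 - 16/(-19/8 - 5/8)) = sqrt(-2844 - 16/(-3)) = sqrt(-2844 - 16*(-1/3)) = sqrt(-2844 + 16/3) = sqrt(-8516/3) = 2*I*sqrt(6387)/3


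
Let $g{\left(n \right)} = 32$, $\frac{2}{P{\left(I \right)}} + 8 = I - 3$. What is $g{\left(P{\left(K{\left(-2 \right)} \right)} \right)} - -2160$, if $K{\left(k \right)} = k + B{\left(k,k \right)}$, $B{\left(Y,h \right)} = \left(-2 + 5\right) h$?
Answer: $2192$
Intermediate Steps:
$B{\left(Y,h \right)} = 3 h$
$K{\left(k \right)} = 4 k$ ($K{\left(k \right)} = k + 3 k = 4 k$)
$P{\left(I \right)} = \frac{2}{-11 + I}$ ($P{\left(I \right)} = \frac{2}{-8 + \left(I - 3\right)} = \frac{2}{-8 + \left(-3 + I\right)} = \frac{2}{-11 + I}$)
$g{\left(P{\left(K{\left(-2 \right)} \right)} \right)} - -2160 = 32 - -2160 = 32 + 2160 = 2192$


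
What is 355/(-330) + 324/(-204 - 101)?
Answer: -43039/20130 ≈ -2.1381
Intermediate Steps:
355/(-330) + 324/(-204 - 101) = 355*(-1/330) + 324/(-305) = -71/66 + 324*(-1/305) = -71/66 - 324/305 = -43039/20130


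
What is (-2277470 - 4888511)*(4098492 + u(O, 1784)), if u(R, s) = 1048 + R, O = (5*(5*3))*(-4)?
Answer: -29375075954440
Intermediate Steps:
O = -300 (O = (5*15)*(-4) = 75*(-4) = -300)
(-2277470 - 4888511)*(4098492 + u(O, 1784)) = (-2277470 - 4888511)*(4098492 + (1048 - 300)) = -7165981*(4098492 + 748) = -7165981*4099240 = -29375075954440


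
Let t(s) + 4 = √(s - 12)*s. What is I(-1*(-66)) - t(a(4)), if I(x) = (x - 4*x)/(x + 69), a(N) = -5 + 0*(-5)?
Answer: 38/15 + 5*I*√17 ≈ 2.5333 + 20.616*I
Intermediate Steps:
a(N) = -5 (a(N) = -5 + 0 = -5)
I(x) = -3*x/(69 + x) (I(x) = (-3*x)/(69 + x) = -3*x/(69 + x))
t(s) = -4 + s*√(-12 + s) (t(s) = -4 + √(s - 12)*s = -4 + √(-12 + s)*s = -4 + s*√(-12 + s))
I(-1*(-66)) - t(a(4)) = -3*(-1*(-66))/(69 - 1*(-66)) - (-4 - 5*√(-12 - 5)) = -3*66/(69 + 66) - (-4 - 5*I*√17) = -3*66/135 - (-4 - 5*I*√17) = -3*66*1/135 - (-4 - 5*I*√17) = -22/15 + (4 + 5*I*√17) = 38/15 + 5*I*√17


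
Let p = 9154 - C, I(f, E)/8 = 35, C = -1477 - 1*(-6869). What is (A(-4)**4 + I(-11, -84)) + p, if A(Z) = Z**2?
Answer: 69578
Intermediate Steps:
C = 5392 (C = -1477 + 6869 = 5392)
I(f, E) = 280 (I(f, E) = 8*35 = 280)
p = 3762 (p = 9154 - 1*5392 = 9154 - 5392 = 3762)
(A(-4)**4 + I(-11, -84)) + p = (((-4)**2)**4 + 280) + 3762 = (16**4 + 280) + 3762 = (65536 + 280) + 3762 = 65816 + 3762 = 69578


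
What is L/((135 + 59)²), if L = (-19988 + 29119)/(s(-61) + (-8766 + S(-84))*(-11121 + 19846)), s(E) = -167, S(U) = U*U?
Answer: -9131/561525996212 ≈ -1.6261e-8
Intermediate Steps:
S(U) = U²
L = -9131/14919917 (L = (-19988 + 29119)/(-167 + (-8766 + (-84)²)*(-11121 + 19846)) = 9131/(-167 + (-8766 + 7056)*8725) = 9131/(-167 - 1710*8725) = 9131/(-167 - 14919750) = 9131/(-14919917) = 9131*(-1/14919917) = -9131/14919917 ≈ -0.00061200)
L/((135 + 59)²) = -9131/(14919917*(135 + 59)²) = -9131/(14919917*(194²)) = -9131/14919917/37636 = -9131/14919917*1/37636 = -9131/561525996212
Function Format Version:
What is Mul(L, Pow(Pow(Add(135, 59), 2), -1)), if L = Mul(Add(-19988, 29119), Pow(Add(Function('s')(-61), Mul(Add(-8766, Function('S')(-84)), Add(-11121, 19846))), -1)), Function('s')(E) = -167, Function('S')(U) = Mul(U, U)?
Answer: Rational(-9131, 561525996212) ≈ -1.6261e-8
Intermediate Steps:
Function('S')(U) = Pow(U, 2)
L = Rational(-9131, 14919917) (L = Mul(Add(-19988, 29119), Pow(Add(-167, Mul(Add(-8766, Pow(-84, 2)), Add(-11121, 19846))), -1)) = Mul(9131, Pow(Add(-167, Mul(Add(-8766, 7056), 8725)), -1)) = Mul(9131, Pow(Add(-167, Mul(-1710, 8725)), -1)) = Mul(9131, Pow(Add(-167, -14919750), -1)) = Mul(9131, Pow(-14919917, -1)) = Mul(9131, Rational(-1, 14919917)) = Rational(-9131, 14919917) ≈ -0.00061200)
Mul(L, Pow(Pow(Add(135, 59), 2), -1)) = Mul(Rational(-9131, 14919917), Pow(Pow(Add(135, 59), 2), -1)) = Mul(Rational(-9131, 14919917), Pow(Pow(194, 2), -1)) = Mul(Rational(-9131, 14919917), Pow(37636, -1)) = Mul(Rational(-9131, 14919917), Rational(1, 37636)) = Rational(-9131, 561525996212)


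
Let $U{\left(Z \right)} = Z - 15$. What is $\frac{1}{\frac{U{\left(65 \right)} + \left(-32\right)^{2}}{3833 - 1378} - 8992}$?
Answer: $- \frac{2455}{22074286} \approx -0.00011122$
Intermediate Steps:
$U{\left(Z \right)} = -15 + Z$ ($U{\left(Z \right)} = Z - 15 = -15 + Z$)
$\frac{1}{\frac{U{\left(65 \right)} + \left(-32\right)^{2}}{3833 - 1378} - 8992} = \frac{1}{\frac{\left(-15 + 65\right) + \left(-32\right)^{2}}{3833 - 1378} - 8992} = \frac{1}{\frac{50 + 1024}{2455} - 8992} = \frac{1}{1074 \cdot \frac{1}{2455} - 8992} = \frac{1}{\frac{1074}{2455} - 8992} = \frac{1}{- \frac{22074286}{2455}} = - \frac{2455}{22074286}$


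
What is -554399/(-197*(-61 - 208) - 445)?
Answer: -554399/52548 ≈ -10.550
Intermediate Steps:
-554399/(-197*(-61 - 208) - 445) = -554399/(-197*(-269) - 445) = -554399/(52993 - 445) = -554399/52548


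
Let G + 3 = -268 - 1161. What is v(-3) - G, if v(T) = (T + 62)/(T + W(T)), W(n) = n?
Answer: 8533/6 ≈ 1422.2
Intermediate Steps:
G = -1432 (G = -3 + (-268 - 1161) = -3 - 1429 = -1432)
v(T) = (62 + T)/(2*T) (v(T) = (T + 62)/(T + T) = (62 + T)/((2*T)) = (62 + T)*(1/(2*T)) = (62 + T)/(2*T))
v(-3) - G = (½)*(62 - 3)/(-3) - 1*(-1432) = (½)*(-⅓)*59 + 1432 = -59/6 + 1432 = 8533/6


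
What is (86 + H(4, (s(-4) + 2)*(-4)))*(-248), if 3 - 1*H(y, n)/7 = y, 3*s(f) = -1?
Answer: -19592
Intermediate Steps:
s(f) = -1/3 (s(f) = (1/3)*(-1) = -1/3)
H(y, n) = 21 - 7*y
(86 + H(4, (s(-4) + 2)*(-4)))*(-248) = (86 + (21 - 7*4))*(-248) = (86 + (21 - 28))*(-248) = (86 - 7)*(-248) = 79*(-248) = -19592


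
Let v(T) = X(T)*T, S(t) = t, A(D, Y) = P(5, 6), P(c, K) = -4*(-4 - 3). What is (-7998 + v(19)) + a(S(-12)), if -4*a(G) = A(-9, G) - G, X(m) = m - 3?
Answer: -7704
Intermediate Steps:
P(c, K) = 28 (P(c, K) = -4*(-7) = 28)
X(m) = -3 + m
A(D, Y) = 28
v(T) = T*(-3 + T) (v(T) = (-3 + T)*T = T*(-3 + T))
a(G) = -7 + G/4 (a(G) = -(28 - G)/4 = -7 + G/4)
(-7998 + v(19)) + a(S(-12)) = (-7998 + 19*(-3 + 19)) + (-7 + (¼)*(-12)) = (-7998 + 19*16) + (-7 - 3) = (-7998 + 304) - 10 = -7694 - 10 = -7704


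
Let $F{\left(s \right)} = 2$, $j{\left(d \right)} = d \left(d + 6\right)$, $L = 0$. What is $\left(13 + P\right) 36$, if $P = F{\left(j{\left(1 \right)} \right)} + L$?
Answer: $540$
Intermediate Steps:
$j{\left(d \right)} = d \left(6 + d\right)$
$P = 2$ ($P = 2 + 0 = 2$)
$\left(13 + P\right) 36 = \left(13 + 2\right) 36 = 15 \cdot 36 = 540$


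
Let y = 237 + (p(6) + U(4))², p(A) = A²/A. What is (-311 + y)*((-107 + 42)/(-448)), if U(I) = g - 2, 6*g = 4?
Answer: -15275/2016 ≈ -7.5769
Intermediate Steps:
g = ⅔ (g = (⅙)*4 = ⅔ ≈ 0.66667)
U(I) = -4/3 (U(I) = ⅔ - 2 = -4/3)
p(A) = A
y = 2329/9 (y = 237 + (6 - 4/3)² = 237 + (14/3)² = 237 + 196/9 = 2329/9 ≈ 258.78)
(-311 + y)*((-107 + 42)/(-448)) = (-311 + 2329/9)*((-107 + 42)/(-448)) = -(-30550)*(-1)/(9*448) = -470/9*65/448 = -15275/2016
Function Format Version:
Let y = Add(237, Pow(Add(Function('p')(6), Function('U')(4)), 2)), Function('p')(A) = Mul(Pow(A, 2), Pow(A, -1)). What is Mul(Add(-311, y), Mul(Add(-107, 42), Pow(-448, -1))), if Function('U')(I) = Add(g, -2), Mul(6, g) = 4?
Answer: Rational(-15275, 2016) ≈ -7.5769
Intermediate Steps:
g = Rational(2, 3) (g = Mul(Rational(1, 6), 4) = Rational(2, 3) ≈ 0.66667)
Function('U')(I) = Rational(-4, 3) (Function('U')(I) = Add(Rational(2, 3), -2) = Rational(-4, 3))
Function('p')(A) = A
y = Rational(2329, 9) (y = Add(237, Pow(Add(6, Rational(-4, 3)), 2)) = Add(237, Pow(Rational(14, 3), 2)) = Add(237, Rational(196, 9)) = Rational(2329, 9) ≈ 258.78)
Mul(Add(-311, y), Mul(Add(-107, 42), Pow(-448, -1))) = Mul(Add(-311, Rational(2329, 9)), Mul(Add(-107, 42), Pow(-448, -1))) = Mul(Rational(-470, 9), Mul(-65, Rational(-1, 448))) = Mul(Rational(-470, 9), Rational(65, 448)) = Rational(-15275, 2016)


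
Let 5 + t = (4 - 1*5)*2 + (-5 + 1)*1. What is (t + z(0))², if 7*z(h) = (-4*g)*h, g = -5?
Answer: 121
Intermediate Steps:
z(h) = 20*h/7 (z(h) = ((-4*(-5))*h)/7 = (20*h)/7 = 20*h/7)
t = -11 (t = -5 + ((4 - 1*5)*2 + (-5 + 1)*1) = -5 + ((4 - 5)*2 - 4*1) = -5 + (-1*2 - 4) = -5 + (-2 - 4) = -5 - 6 = -11)
(t + z(0))² = (-11 + (20/7)*0)² = (-11 + 0)² = (-11)² = 121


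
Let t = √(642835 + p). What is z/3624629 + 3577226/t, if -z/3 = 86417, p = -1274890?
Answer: -259251/3624629 - 3577226*I*√632055/632055 ≈ -0.071525 - 4499.5*I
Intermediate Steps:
z = -259251 (z = -3*86417 = -259251)
t = I*√632055 (t = √(642835 - 1274890) = √(-632055) = I*√632055 ≈ 795.02*I)
z/3624629 + 3577226/t = -259251/3624629 + 3577226/((I*√632055)) = -259251*1/3624629 + 3577226*(-I*√632055/632055) = -259251/3624629 - 3577226*I*√632055/632055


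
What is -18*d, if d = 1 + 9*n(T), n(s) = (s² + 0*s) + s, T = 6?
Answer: -6822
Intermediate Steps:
n(s) = s + s² (n(s) = (s² + 0) + s = s² + s = s + s²)
d = 379 (d = 1 + 9*(6*(1 + 6)) = 1 + 9*(6*7) = 1 + 9*42 = 1 + 378 = 379)
-18*d = -18*379 = -1*6822 = -6822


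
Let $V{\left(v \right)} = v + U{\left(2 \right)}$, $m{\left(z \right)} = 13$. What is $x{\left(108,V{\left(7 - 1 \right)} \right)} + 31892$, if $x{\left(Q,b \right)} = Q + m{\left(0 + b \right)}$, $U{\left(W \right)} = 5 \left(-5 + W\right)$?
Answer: $32013$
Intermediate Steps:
$U{\left(W \right)} = -25 + 5 W$
$V{\left(v \right)} = -15 + v$ ($V{\left(v \right)} = v + \left(-25 + 5 \cdot 2\right) = v + \left(-25 + 10\right) = v - 15 = -15 + v$)
$x{\left(Q,b \right)} = 13 + Q$ ($x{\left(Q,b \right)} = Q + 13 = 13 + Q$)
$x{\left(108,V{\left(7 - 1 \right)} \right)} + 31892 = \left(13 + 108\right) + 31892 = 121 + 31892 = 32013$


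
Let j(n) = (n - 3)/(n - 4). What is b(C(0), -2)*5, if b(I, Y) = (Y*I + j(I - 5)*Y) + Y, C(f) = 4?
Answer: -58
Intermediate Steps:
j(n) = (-3 + n)/(-4 + n)
b(I, Y) = Y + I*Y + Y*(-8 + I)/(-9 + I) (b(I, Y) = (Y*I + ((-3 + (I - 5))/(-4 + (I - 5)))*Y) + Y = (I*Y + ((-3 + (-5 + I))/(-4 + (-5 + I)))*Y) + Y = (I*Y + ((-8 + I)/(-9 + I))*Y) + Y = (I*Y + Y*(-8 + I)/(-9 + I)) + Y = Y + I*Y + Y*(-8 + I)/(-9 + I))
b(C(0), -2)*5 = -2*(-17 + 4² - 7*4)/(-9 + 4)*5 = -2*(-17 + 16 - 28)/(-5)*5 = -2*(-⅕)*(-29)*5 = -58/5*5 = -58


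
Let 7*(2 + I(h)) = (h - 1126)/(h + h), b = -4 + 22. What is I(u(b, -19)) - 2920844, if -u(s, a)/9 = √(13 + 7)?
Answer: -40891843/14 + 563*√5/630 ≈ -2.9208e+6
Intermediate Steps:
b = 18
u(s, a) = -18*√5 (u(s, a) = -9*√(13 + 7) = -18*√5)
I(h) = -2 + (-1126 + h)/(14*h) (I(h) = -2 + ((h - 1126)/(h + h))/7 = -2 + ((-1126 + h)/((2*h)))/7 = -2 + ((-1126 + h)*(1/(2*h)))/7 = -2 + ((-1126 + h)/(2*h))/7 = -2 + (-1126 + h)/(14*h))
I(u(b, -19)) - 2920844 = (-1126 - (-486)*√5)/(14*((-18*√5))) - 2920844 = (-√5/90)*(-1126 + 486*√5)/14 - 2920844 = -√5*(-1126 + 486*√5)/1260 - 2920844 = -2920844 - √5*(-1126 + 486*√5)/1260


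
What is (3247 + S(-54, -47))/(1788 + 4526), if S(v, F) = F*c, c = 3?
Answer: 1553/3157 ≈ 0.49192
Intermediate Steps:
S(v, F) = 3*F (S(v, F) = F*3 = 3*F)
(3247 + S(-54, -47))/(1788 + 4526) = (3247 + 3*(-47))/(1788 + 4526) = (3247 - 141)/6314 = 3106*(1/6314) = 1553/3157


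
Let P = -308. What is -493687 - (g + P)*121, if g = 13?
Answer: -457992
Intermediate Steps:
-493687 - (g + P)*121 = -493687 - (13 - 308)*121 = -493687 - (-295)*121 = -493687 - 1*(-35695) = -493687 + 35695 = -457992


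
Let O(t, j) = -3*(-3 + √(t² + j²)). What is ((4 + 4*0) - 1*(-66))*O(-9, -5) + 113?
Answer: 743 - 210*√106 ≈ -1419.1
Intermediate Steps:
O(t, j) = 9 - 3*√(j² + t²) (O(t, j) = -3*(-3 + √(j² + t²)) = 9 - 3*√(j² + t²))
((4 + 4*0) - 1*(-66))*O(-9, -5) + 113 = ((4 + 4*0) - 1*(-66))*(9 - 3*√((-5)² + (-9)²)) + 113 = ((4 + 0) + 66)*(9 - 3*√(25 + 81)) + 113 = (4 + 66)*(9 - 3*√106) + 113 = 70*(9 - 3*√106) + 113 = (630 - 210*√106) + 113 = 743 - 210*√106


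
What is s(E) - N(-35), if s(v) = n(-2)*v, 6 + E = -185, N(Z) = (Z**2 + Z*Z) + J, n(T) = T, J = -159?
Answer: -1909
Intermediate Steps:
N(Z) = -159 + 2*Z**2 (N(Z) = (Z**2 + Z*Z) - 159 = (Z**2 + Z**2) - 159 = 2*Z**2 - 159 = -159 + 2*Z**2)
E = -191 (E = -6 - 185 = -191)
s(v) = -2*v
s(E) - N(-35) = -2*(-191) - (-159 + 2*(-35)**2) = 382 - (-159 + 2*1225) = 382 - (-159 + 2450) = 382 - 1*2291 = 382 - 2291 = -1909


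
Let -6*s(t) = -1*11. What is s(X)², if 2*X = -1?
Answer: 121/36 ≈ 3.3611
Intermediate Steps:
X = -½ (X = (½)*(-1) = -½ ≈ -0.50000)
s(t) = 11/6 (s(t) = -(-1)*11/6 = -⅙*(-11) = 11/6)
s(X)² = (11/6)² = 121/36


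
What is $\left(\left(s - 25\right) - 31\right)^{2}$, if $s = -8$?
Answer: $4096$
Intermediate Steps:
$\left(\left(s - 25\right) - 31\right)^{2} = \left(\left(-8 - 25\right) - 31\right)^{2} = \left(-33 - 31\right)^{2} = \left(-64\right)^{2} = 4096$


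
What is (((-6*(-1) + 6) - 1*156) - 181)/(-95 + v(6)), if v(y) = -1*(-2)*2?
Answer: 25/7 ≈ 3.5714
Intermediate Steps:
v(y) = 4 (v(y) = 2*2 = 4)
(((-6*(-1) + 6) - 1*156) - 181)/(-95 + v(6)) = (((-6*(-1) + 6) - 1*156) - 181)/(-95 + 4) = (((6 + 6) - 156) - 181)/(-91) = ((12 - 156) - 181)*(-1/91) = (-144 - 181)*(-1/91) = -325*(-1/91) = 25/7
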